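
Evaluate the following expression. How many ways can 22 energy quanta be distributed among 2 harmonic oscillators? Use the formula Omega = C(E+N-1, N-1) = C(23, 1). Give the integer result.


Step 1: Use binomial coefficient C(23, 1)
Step 2: Numerator = 23! / 22!
Step 3: Denominator = 1!
Step 4: Omega = 23

23


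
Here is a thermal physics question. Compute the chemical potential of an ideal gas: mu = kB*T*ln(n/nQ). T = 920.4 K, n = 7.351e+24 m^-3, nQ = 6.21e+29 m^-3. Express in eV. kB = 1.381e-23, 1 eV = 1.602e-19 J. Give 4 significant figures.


Step 1: n/nQ = 7.351e+24/6.21e+29 = 1.184e-05
Step 2: ln(n/nQ) = -11.34
Step 3: mu = kB*T*ln(n/nQ) = 1.271e-20*-11.34 = -1.442e-19 J
Step 4: Convert to eV: -1.442e-19/1.602e-19 = -0.9001 eV

-0.9001


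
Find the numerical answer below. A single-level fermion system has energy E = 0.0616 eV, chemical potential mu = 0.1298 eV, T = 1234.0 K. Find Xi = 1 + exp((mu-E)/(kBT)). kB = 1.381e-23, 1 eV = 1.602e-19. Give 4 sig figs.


Step 1: (mu - E) = 0.1298 - 0.0616 = 0.0682 eV
Step 2: x = (mu-E)*eV/(kB*T) = 0.0682*1.602e-19/(1.381e-23*1234.0) = 0.6411
Step 3: exp(x) = 1.899
Step 4: Xi = 1 + 1.899 = 2.899

2.899


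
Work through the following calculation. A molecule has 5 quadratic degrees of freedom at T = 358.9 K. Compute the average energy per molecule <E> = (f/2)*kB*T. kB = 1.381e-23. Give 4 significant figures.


Step 1: f/2 = 5/2 = 2.5
Step 2: kB*T = 1.381e-23 * 358.9 = 4.956e-21
Step 3: <E> = 2.5 * 4.956e-21 = 1.239e-20 J

1.239e-20


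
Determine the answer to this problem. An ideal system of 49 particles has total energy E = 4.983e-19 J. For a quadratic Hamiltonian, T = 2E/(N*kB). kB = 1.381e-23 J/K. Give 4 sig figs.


Step 1: Numerator = 2*E = 2*4.983e-19 = 9.966e-19 J
Step 2: Denominator = N*kB = 49*1.381e-23 = 6.767e-22
Step 3: T = 9.966e-19 / 6.767e-22 = 1473 K

1473


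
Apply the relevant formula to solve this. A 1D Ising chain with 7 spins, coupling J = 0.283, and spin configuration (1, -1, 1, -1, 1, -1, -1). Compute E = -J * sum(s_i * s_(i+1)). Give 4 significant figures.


Step 1: Nearest-neighbor products: -1, -1, -1, -1, -1, 1
Step 2: Sum of products = -4
Step 3: E = -0.283 * -4 = 1.132

1.132


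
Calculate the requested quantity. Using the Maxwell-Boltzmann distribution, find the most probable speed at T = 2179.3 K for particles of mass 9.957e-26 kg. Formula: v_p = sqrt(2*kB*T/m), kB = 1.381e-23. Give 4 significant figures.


Step 1: Numerator = 2*kB*T = 2*1.381e-23*2179.3 = 6.019e-20
Step 2: Ratio = 6.019e-20 / 9.957e-26 = 6.045e+05
Step 3: v_p = sqrt(6.045e+05) = 777.5 m/s

777.5


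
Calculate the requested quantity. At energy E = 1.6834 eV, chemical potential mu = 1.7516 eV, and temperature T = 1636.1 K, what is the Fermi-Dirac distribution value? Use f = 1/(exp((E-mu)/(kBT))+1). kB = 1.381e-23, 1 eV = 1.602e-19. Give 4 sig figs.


Step 1: (E - mu) = 1.6834 - 1.7516 = -0.0682 eV
Step 2: Convert: (E-mu)*eV = -1.093e-20 J
Step 3: x = (E-mu)*eV/(kB*T) = -0.4836
Step 4: f = 1/(exp(-0.4836)+1) = 0.6186

0.6186


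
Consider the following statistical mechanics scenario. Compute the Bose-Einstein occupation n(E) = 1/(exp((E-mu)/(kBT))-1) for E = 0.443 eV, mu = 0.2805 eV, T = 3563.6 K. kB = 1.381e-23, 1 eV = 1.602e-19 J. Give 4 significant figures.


Step 1: (E - mu) = 0.1625 eV
Step 2: x = (E-mu)*eV/(kB*T) = 0.1625*1.602e-19/(1.381e-23*3563.6) = 0.529
Step 3: exp(x) = 1.697
Step 4: n = 1/(exp(x)-1) = 1.434

1.434


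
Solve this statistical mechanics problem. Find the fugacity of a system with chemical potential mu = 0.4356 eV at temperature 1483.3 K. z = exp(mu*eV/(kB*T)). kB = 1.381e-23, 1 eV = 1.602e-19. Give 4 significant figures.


Step 1: Convert mu to Joules: 0.4356*1.602e-19 = 6.978e-20 J
Step 2: kB*T = 1.381e-23*1483.3 = 2.048e-20 J
Step 3: mu/(kB*T) = 3.407
Step 4: z = exp(3.407) = 30.16

30.16


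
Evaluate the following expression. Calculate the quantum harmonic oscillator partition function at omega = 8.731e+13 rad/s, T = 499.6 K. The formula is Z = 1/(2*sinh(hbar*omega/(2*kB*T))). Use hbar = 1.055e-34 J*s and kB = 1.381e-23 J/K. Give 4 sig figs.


Step 1: Compute x = hbar*omega/(kB*T) = 1.055e-34*8.731e+13/(1.381e-23*499.6) = 1.335
Step 2: x/2 = 0.6675
Step 3: sinh(x/2) = 0.7182
Step 4: Z = 1/(2*0.7182) = 0.6962

0.6962


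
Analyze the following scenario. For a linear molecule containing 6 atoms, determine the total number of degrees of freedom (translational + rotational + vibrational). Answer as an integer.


Step 1: Translational DOF = 3
Step 2: Rotational DOF (linear) = 2
Step 3: Vibrational DOF = 3*6 - 5 = 13
Step 4: Total = 3 + 2 + 13 = 18

18


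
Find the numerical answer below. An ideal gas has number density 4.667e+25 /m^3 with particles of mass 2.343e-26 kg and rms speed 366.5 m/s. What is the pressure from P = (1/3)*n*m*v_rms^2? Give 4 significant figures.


Step 1: v_rms^2 = 366.5^2 = 1.343e+05
Step 2: n*m = 4.667e+25*2.343e-26 = 1.093
Step 3: P = (1/3)*1.093*1.343e+05 = 4.896e+04 Pa

4.896e+04


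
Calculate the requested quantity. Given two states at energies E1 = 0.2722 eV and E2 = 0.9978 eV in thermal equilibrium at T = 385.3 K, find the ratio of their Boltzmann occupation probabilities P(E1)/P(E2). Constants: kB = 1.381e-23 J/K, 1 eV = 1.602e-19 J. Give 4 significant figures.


Step 1: Compute energy difference dE = E1 - E2 = 0.2722 - 0.9978 = -0.7256 eV
Step 2: Convert to Joules: dE_J = -0.7256 * 1.602e-19 = -1.162e-19 J
Step 3: Compute exponent = -dE_J / (kB * T) = -(-1.162e-19) / (1.381e-23 * 385.3) = 21.85
Step 4: P(E1)/P(E2) = exp(21.85) = 3.072e+09

3.072e+09


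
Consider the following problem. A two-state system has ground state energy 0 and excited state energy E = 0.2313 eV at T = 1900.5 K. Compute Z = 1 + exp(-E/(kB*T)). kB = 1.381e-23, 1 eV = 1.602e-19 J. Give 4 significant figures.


Step 1: Compute beta*E = E*eV/(kB*T) = 0.2313*1.602e-19/(1.381e-23*1900.5) = 1.412
Step 2: exp(-beta*E) = exp(-1.412) = 0.2437
Step 3: Z = 1 + 0.2437 = 1.244

1.244


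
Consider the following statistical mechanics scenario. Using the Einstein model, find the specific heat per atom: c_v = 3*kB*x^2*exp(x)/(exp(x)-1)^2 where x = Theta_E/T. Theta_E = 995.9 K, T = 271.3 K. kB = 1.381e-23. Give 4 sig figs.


Step 1: x = Theta_E/T = 995.9/271.3 = 3.671
Step 2: x^2 = 13.48
Step 3: exp(x) = 39.29
Step 4: c_v = 3*1.381e-23*13.48*39.29/(39.29-1)^2 = 1.496e-23

1.496e-23


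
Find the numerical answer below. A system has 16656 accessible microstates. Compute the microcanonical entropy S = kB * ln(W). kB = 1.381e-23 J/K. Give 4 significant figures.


Step 1: ln(W) = ln(16656) = 9.721
Step 2: S = kB * ln(W) = 1.381e-23 * 9.721
Step 3: S = 1.342e-22 J/K

1.342e-22


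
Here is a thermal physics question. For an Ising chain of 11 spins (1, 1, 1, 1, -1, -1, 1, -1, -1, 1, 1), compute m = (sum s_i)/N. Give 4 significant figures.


Step 1: Count up spins (+1): 7, down spins (-1): 4
Step 2: Total magnetization M = 7 - 4 = 3
Step 3: m = M/N = 3/11 = 0.2727

0.2727


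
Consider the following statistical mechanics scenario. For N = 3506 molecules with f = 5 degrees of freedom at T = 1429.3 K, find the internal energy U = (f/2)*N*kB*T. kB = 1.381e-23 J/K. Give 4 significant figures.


Step 1: f/2 = 5/2 = 2.5
Step 2: N*kB*T = 3506*1.381e-23*1429.3 = 6.92e-17
Step 3: U = 2.5 * 6.92e-17 = 1.73e-16 J

1.73e-16


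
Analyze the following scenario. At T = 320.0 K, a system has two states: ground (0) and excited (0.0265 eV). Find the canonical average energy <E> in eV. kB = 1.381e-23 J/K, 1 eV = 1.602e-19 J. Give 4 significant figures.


Step 1: beta*E = 0.0265*1.602e-19/(1.381e-23*320.0) = 0.9606
Step 2: exp(-beta*E) = 0.3826
Step 3: <E> = 0.0265*0.3826/(1+0.3826) = 0.007334 eV

0.007334


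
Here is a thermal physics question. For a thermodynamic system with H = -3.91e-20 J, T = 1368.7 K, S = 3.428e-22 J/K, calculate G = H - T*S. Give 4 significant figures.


Step 1: T*S = 1368.7 * 3.428e-22 = 4.692e-19 J
Step 2: G = H - T*S = -3.91e-20 - 4.692e-19
Step 3: G = -5.083e-19 J

-5.083e-19


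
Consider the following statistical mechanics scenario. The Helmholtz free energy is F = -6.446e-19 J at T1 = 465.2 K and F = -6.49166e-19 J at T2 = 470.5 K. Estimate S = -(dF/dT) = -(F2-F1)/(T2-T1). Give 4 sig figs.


Step 1: dF = F2 - F1 = -6.49166e-19 - (-6.446e-19) = -4.566e-21 J
Step 2: dT = T2 - T1 = 470.5 - 465.2 = 5.3 K
Step 3: S = -dF/dT = -(-4.566e-21)/5.3 = 8.615e-22 J/K

8.615e-22


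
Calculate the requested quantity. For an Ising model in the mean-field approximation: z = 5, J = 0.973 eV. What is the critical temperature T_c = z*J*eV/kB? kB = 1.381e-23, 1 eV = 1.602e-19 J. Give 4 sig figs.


Step 1: z*J = 5*0.973 = 4.865 eV
Step 2: Convert to Joules: 4.865*1.602e-19 = 7.794e-19 J
Step 3: T_c = 7.794e-19 / 1.381e-23 = 5.644e+04 K

5.644e+04


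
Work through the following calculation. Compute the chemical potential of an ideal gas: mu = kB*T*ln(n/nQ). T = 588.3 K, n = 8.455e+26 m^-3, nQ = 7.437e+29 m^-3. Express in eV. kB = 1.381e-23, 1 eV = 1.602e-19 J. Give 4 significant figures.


Step 1: n/nQ = 8.455e+26/7.437e+29 = 0.001137
Step 2: ln(n/nQ) = -6.779
Step 3: mu = kB*T*ln(n/nQ) = 8.124e-21*-6.779 = -5.508e-20 J
Step 4: Convert to eV: -5.508e-20/1.602e-19 = -0.3438 eV

-0.3438


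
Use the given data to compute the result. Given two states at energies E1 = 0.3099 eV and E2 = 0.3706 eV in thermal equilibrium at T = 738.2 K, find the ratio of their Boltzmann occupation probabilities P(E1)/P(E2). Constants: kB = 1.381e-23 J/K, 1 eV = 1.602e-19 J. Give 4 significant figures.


Step 1: Compute energy difference dE = E1 - E2 = 0.3099 - 0.3706 = -0.0607 eV
Step 2: Convert to Joules: dE_J = -0.0607 * 1.602e-19 = -9.724e-21 J
Step 3: Compute exponent = -dE_J / (kB * T) = -(-9.724e-21) / (1.381e-23 * 738.2) = 0.9539
Step 4: P(E1)/P(E2) = exp(0.9539) = 2.596

2.596


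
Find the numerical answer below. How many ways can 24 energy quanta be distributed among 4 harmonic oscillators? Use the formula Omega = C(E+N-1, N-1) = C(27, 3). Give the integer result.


Step 1: Use binomial coefficient C(27, 3)
Step 2: Numerator = 27! / 24!
Step 3: Denominator = 3!
Step 4: Omega = 2925

2925


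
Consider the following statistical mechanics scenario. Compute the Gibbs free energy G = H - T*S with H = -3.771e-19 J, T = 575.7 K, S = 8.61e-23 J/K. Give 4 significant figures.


Step 1: T*S = 575.7 * 8.61e-23 = 4.957e-20 J
Step 2: G = H - T*S = -3.771e-19 - 4.957e-20
Step 3: G = -4.267e-19 J

-4.267e-19


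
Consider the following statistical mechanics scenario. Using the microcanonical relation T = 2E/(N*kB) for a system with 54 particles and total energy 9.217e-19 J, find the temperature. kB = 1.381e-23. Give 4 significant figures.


Step 1: Numerator = 2*E = 2*9.217e-19 = 1.843e-18 J
Step 2: Denominator = N*kB = 54*1.381e-23 = 7.457e-22
Step 3: T = 1.843e-18 / 7.457e-22 = 2472 K

2472


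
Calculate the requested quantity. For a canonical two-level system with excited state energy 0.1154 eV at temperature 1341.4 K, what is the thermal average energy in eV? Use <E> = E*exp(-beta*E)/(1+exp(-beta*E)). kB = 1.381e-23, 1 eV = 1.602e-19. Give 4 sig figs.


Step 1: beta*E = 0.1154*1.602e-19/(1.381e-23*1341.4) = 0.998
Step 2: exp(-beta*E) = 0.3686
Step 3: <E> = 0.1154*0.3686/(1+0.3686) = 0.03108 eV

0.03108


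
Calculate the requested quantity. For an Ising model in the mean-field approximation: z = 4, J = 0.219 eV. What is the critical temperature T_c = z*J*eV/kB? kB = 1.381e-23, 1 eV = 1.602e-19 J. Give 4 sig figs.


Step 1: z*J = 4*0.219 = 0.876 eV
Step 2: Convert to Joules: 0.876*1.602e-19 = 1.403e-19 J
Step 3: T_c = 1.403e-19 / 1.381e-23 = 1.016e+04 K

1.016e+04


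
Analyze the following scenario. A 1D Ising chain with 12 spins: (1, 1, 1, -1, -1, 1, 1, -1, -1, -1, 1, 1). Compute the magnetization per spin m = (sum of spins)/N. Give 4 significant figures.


Step 1: Count up spins (+1): 7, down spins (-1): 5
Step 2: Total magnetization M = 7 - 5 = 2
Step 3: m = M/N = 2/12 = 0.1667

0.1667


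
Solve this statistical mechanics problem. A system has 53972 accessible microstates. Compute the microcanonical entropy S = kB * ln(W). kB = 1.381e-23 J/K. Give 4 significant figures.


Step 1: ln(W) = ln(53972) = 10.9
Step 2: S = kB * ln(W) = 1.381e-23 * 10.9
Step 3: S = 1.505e-22 J/K

1.505e-22


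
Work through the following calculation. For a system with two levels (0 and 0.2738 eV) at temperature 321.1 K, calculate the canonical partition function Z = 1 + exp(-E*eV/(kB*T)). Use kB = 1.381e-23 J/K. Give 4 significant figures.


Step 1: Compute beta*E = E*eV/(kB*T) = 0.2738*1.602e-19/(1.381e-23*321.1) = 9.891
Step 2: exp(-beta*E) = exp(-9.891) = 5.06e-05
Step 3: Z = 1 + 5.06e-05 = 1

1


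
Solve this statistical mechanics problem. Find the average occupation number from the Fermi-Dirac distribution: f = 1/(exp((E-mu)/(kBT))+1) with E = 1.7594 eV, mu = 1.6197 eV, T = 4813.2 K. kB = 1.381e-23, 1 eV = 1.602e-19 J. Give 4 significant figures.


Step 1: (E - mu) = 1.7594 - 1.6197 = 0.1397 eV
Step 2: Convert: (E-mu)*eV = 2.238e-20 J
Step 3: x = (E-mu)*eV/(kB*T) = 0.3367
Step 4: f = 1/(exp(0.3367)+1) = 0.4166

0.4166


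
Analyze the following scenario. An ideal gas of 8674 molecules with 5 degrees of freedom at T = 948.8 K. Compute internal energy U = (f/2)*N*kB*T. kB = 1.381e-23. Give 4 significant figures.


Step 1: f/2 = 5/2 = 2.5
Step 2: N*kB*T = 8674*1.381e-23*948.8 = 1.137e-16
Step 3: U = 2.5 * 1.137e-16 = 2.841e-16 J

2.841e-16


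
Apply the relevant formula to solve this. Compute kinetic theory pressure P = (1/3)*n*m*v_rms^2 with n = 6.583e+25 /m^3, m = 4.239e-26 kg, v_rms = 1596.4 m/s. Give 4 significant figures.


Step 1: v_rms^2 = 1596.4^2 = 2.548e+06
Step 2: n*m = 6.583e+25*4.239e-26 = 2.791
Step 3: P = (1/3)*2.791*2.548e+06 = 2.371e+06 Pa

2.371e+06


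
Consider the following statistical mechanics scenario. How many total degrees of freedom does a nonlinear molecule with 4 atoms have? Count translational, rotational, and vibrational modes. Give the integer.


Step 1: Translational DOF = 3
Step 2: Rotational DOF (nonlinear) = 3
Step 3: Vibrational DOF = 3*4 - 6 = 6
Step 4: Total = 3 + 3 + 6 = 12

12


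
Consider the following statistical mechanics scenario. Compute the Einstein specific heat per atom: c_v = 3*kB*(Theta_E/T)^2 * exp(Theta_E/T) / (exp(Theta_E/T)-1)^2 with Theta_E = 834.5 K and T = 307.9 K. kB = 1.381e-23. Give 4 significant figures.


Step 1: x = Theta_E/T = 834.5/307.9 = 2.71
Step 2: x^2 = 7.346
Step 3: exp(x) = 15.03
Step 4: c_v = 3*1.381e-23*7.346*15.03/(15.03-1)^2 = 2.323e-23

2.323e-23


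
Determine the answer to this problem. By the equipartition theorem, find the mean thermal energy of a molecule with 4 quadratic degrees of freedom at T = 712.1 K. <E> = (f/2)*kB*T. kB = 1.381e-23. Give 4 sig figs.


Step 1: f/2 = 4/2 = 2
Step 2: kB*T = 1.381e-23 * 712.1 = 9.834e-21
Step 3: <E> = 2 * 9.834e-21 = 1.967e-20 J

1.967e-20


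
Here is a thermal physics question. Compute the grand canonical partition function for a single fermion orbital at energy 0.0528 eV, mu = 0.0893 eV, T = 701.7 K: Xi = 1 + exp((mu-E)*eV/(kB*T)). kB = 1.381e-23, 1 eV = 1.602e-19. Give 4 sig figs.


Step 1: (mu - E) = 0.0893 - 0.0528 = 0.0365 eV
Step 2: x = (mu-E)*eV/(kB*T) = 0.0365*1.602e-19/(1.381e-23*701.7) = 0.6034
Step 3: exp(x) = 1.828
Step 4: Xi = 1 + 1.828 = 2.828

2.828


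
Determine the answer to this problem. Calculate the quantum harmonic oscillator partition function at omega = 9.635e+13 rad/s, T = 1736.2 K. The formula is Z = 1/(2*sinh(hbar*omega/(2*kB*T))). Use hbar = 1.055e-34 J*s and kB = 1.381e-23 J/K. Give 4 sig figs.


Step 1: Compute x = hbar*omega/(kB*T) = 1.055e-34*9.635e+13/(1.381e-23*1736.2) = 0.4239
Step 2: x/2 = 0.212
Step 3: sinh(x/2) = 0.2136
Step 4: Z = 1/(2*0.2136) = 2.341

2.341


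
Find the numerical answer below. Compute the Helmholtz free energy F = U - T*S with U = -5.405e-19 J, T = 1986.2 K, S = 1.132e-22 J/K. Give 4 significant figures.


Step 1: T*S = 1986.2 * 1.132e-22 = 2.248e-19 J
Step 2: F = U - T*S = -5.405e-19 - 2.248e-19
Step 3: F = -7.653e-19 J

-7.653e-19


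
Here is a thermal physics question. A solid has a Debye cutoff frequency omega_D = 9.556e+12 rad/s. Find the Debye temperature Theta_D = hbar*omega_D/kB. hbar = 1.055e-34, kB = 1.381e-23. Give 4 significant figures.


Step 1: hbar*omega_D = 1.055e-34 * 9.556e+12 = 1.008e-21 J
Step 2: Theta_D = 1.008e-21 / 1.381e-23
Step 3: Theta_D = 73 K

73


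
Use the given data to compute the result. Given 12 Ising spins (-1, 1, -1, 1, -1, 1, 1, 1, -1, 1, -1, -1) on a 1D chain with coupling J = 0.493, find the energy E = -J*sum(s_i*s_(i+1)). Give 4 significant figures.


Step 1: Nearest-neighbor products: -1, -1, -1, -1, -1, 1, 1, -1, -1, -1, 1
Step 2: Sum of products = -5
Step 3: E = -0.493 * -5 = 2.465

2.465


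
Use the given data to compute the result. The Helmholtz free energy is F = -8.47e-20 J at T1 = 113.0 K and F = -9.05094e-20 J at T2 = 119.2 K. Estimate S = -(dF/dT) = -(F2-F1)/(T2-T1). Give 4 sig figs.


Step 1: dF = F2 - F1 = -9.05094e-20 - (-8.47e-20) = -5.8094e-21 J
Step 2: dT = T2 - T1 = 119.2 - 113.0 = 6.2 K
Step 3: S = -dF/dT = -(-5.8094e-21)/6.2 = 9.37e-22 J/K

9.37e-22


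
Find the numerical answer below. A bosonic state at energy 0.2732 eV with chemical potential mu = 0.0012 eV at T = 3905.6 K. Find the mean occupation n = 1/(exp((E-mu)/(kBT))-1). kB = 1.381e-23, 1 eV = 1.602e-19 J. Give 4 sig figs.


Step 1: (E - mu) = 0.272 eV
Step 2: x = (E-mu)*eV/(kB*T) = 0.272*1.602e-19/(1.381e-23*3905.6) = 0.8079
Step 3: exp(x) = 2.243
Step 4: n = 1/(exp(x)-1) = 0.8044

0.8044


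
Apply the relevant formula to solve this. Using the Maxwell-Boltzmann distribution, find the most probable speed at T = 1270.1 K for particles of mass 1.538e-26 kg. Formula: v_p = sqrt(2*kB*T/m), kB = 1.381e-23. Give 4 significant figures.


Step 1: Numerator = 2*kB*T = 2*1.381e-23*1270.1 = 3.508e-20
Step 2: Ratio = 3.508e-20 / 1.538e-26 = 2.281e+06
Step 3: v_p = sqrt(2.281e+06) = 1510 m/s

1510


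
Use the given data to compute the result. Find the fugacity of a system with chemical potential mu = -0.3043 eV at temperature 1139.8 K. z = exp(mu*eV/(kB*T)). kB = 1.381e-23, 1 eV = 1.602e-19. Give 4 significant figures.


Step 1: Convert mu to Joules: -0.3043*1.602e-19 = -4.875e-20 J
Step 2: kB*T = 1.381e-23*1139.8 = 1.574e-20 J
Step 3: mu/(kB*T) = -3.097
Step 4: z = exp(-3.097) = 0.04518

0.04518


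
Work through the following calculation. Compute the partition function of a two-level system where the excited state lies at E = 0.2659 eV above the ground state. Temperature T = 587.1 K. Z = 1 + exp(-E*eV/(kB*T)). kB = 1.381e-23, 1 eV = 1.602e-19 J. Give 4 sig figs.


Step 1: Compute beta*E = E*eV/(kB*T) = 0.2659*1.602e-19/(1.381e-23*587.1) = 5.254
Step 2: exp(-beta*E) = exp(-5.254) = 0.005228
Step 3: Z = 1 + 0.005228 = 1.005

1.005


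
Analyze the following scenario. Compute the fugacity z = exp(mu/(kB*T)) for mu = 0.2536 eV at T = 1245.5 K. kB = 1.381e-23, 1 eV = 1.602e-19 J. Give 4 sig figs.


Step 1: Convert mu to Joules: 0.2536*1.602e-19 = 4.063e-20 J
Step 2: kB*T = 1.381e-23*1245.5 = 1.72e-20 J
Step 3: mu/(kB*T) = 2.362
Step 4: z = exp(2.362) = 10.61

10.61


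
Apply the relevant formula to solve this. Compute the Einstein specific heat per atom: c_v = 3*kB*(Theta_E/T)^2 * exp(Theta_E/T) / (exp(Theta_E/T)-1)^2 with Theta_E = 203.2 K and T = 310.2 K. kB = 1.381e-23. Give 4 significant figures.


Step 1: x = Theta_E/T = 203.2/310.2 = 0.6551
Step 2: x^2 = 0.4291
Step 3: exp(x) = 1.925
Step 4: c_v = 3*1.381e-23*0.4291*1.925/(1.925-1)^2 = 3.998e-23

3.998e-23


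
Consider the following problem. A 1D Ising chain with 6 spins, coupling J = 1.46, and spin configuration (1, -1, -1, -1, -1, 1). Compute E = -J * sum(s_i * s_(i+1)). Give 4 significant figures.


Step 1: Nearest-neighbor products: -1, 1, 1, 1, -1
Step 2: Sum of products = 1
Step 3: E = -1.46 * 1 = -1.46

-1.46


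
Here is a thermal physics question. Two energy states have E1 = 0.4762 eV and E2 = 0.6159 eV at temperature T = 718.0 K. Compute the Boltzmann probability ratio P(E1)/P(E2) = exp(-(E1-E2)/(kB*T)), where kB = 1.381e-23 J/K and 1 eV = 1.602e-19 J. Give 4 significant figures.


Step 1: Compute energy difference dE = E1 - E2 = 0.4762 - 0.6159 = -0.1397 eV
Step 2: Convert to Joules: dE_J = -0.1397 * 1.602e-19 = -2.238e-20 J
Step 3: Compute exponent = -dE_J / (kB * T) = -(-2.238e-20) / (1.381e-23 * 718.0) = 2.257
Step 4: P(E1)/P(E2) = exp(2.257) = 9.555

9.555


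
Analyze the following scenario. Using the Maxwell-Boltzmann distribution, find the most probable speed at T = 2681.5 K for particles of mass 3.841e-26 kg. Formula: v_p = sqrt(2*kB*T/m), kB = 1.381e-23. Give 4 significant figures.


Step 1: Numerator = 2*kB*T = 2*1.381e-23*2681.5 = 7.406e-20
Step 2: Ratio = 7.406e-20 / 3.841e-26 = 1.928e+06
Step 3: v_p = sqrt(1.928e+06) = 1389 m/s

1389


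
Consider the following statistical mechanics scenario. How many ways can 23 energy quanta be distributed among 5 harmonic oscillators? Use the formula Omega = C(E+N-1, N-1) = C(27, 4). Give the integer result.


Step 1: Use binomial coefficient C(27, 4)
Step 2: Numerator = 27! / 23!
Step 3: Denominator = 4!
Step 4: Omega = 17550

17550


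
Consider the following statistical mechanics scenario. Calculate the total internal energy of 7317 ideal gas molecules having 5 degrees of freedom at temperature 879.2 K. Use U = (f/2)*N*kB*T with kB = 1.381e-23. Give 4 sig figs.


Step 1: f/2 = 5/2 = 2.5
Step 2: N*kB*T = 7317*1.381e-23*879.2 = 8.884e-17
Step 3: U = 2.5 * 8.884e-17 = 2.221e-16 J

2.221e-16


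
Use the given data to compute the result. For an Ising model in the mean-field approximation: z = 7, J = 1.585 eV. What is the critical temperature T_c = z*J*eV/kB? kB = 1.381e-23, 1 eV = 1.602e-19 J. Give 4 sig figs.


Step 1: z*J = 7*1.585 = 11.09 eV
Step 2: Convert to Joules: 11.09*1.602e-19 = 1.777e-18 J
Step 3: T_c = 1.777e-18 / 1.381e-23 = 1.287e+05 K

1.287e+05


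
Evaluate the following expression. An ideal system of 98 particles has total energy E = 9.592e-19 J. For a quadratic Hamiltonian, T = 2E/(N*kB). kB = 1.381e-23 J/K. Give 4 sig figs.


Step 1: Numerator = 2*E = 2*9.592e-19 = 1.918e-18 J
Step 2: Denominator = N*kB = 98*1.381e-23 = 1.353e-21
Step 3: T = 1.918e-18 / 1.353e-21 = 1417 K

1417


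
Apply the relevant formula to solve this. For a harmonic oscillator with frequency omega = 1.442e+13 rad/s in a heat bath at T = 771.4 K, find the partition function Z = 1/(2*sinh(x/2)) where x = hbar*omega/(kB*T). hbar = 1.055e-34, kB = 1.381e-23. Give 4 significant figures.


Step 1: Compute x = hbar*omega/(kB*T) = 1.055e-34*1.442e+13/(1.381e-23*771.4) = 0.1428
Step 2: x/2 = 0.0714
Step 3: sinh(x/2) = 0.07146
Step 4: Z = 1/(2*0.07146) = 6.997

6.997


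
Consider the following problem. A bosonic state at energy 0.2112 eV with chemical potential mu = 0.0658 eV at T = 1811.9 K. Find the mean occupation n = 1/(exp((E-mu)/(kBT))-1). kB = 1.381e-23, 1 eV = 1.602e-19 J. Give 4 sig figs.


Step 1: (E - mu) = 0.1454 eV
Step 2: x = (E-mu)*eV/(kB*T) = 0.1454*1.602e-19/(1.381e-23*1811.9) = 0.9309
Step 3: exp(x) = 2.537
Step 4: n = 1/(exp(x)-1) = 0.6507

0.6507


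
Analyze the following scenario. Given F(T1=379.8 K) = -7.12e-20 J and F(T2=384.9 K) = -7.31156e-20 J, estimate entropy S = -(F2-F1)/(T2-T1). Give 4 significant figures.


Step 1: dF = F2 - F1 = -7.31156e-20 - (-7.12e-20) = -1.9156e-21 J
Step 2: dT = T2 - T1 = 384.9 - 379.8 = 5.1 K
Step 3: S = -dF/dT = -(-1.9156e-21)/5.1 = 3.756e-22 J/K

3.756e-22


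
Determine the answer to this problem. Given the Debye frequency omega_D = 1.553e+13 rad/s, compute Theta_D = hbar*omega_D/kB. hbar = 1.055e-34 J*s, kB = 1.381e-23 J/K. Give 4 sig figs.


Step 1: hbar*omega_D = 1.055e-34 * 1.553e+13 = 1.638e-21 J
Step 2: Theta_D = 1.638e-21 / 1.381e-23
Step 3: Theta_D = 118.6 K

118.6


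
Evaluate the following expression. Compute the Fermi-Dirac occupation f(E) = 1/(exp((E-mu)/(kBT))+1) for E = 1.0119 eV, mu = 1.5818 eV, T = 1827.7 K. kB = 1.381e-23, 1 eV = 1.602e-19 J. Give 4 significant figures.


Step 1: (E - mu) = 1.0119 - 1.5818 = -0.5699 eV
Step 2: Convert: (E-mu)*eV = -9.13e-20 J
Step 3: x = (E-mu)*eV/(kB*T) = -3.617
Step 4: f = 1/(exp(-3.617)+1) = 0.9738

0.9738


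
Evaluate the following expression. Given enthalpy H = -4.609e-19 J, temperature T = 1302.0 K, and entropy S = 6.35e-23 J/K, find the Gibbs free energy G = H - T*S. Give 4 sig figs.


Step 1: T*S = 1302.0 * 6.35e-23 = 8.268e-20 J
Step 2: G = H - T*S = -4.609e-19 - 8.268e-20
Step 3: G = -5.436e-19 J

-5.436e-19


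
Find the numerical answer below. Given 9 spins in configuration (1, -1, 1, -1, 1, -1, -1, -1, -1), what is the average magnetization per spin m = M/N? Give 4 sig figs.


Step 1: Count up spins (+1): 3, down spins (-1): 6
Step 2: Total magnetization M = 3 - 6 = -3
Step 3: m = M/N = -3/9 = -0.3333

-0.3333


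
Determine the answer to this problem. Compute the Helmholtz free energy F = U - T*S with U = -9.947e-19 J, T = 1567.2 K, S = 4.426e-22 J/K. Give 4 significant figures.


Step 1: T*S = 1567.2 * 4.426e-22 = 6.936e-19 J
Step 2: F = U - T*S = -9.947e-19 - 6.936e-19
Step 3: F = -1.688e-18 J

-1.688e-18


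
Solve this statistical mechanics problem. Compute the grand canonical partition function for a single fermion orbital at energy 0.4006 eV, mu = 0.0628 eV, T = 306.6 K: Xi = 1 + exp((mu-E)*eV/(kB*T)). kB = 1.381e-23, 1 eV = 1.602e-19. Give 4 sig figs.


Step 1: (mu - E) = 0.0628 - 0.4006 = -0.3378 eV
Step 2: x = (mu-E)*eV/(kB*T) = -0.3378*1.602e-19/(1.381e-23*306.6) = -12.78
Step 3: exp(x) = 2.814e-06
Step 4: Xi = 1 + 2.814e-06 = 1

1


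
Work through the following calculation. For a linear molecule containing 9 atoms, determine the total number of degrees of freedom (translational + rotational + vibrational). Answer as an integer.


Step 1: Translational DOF = 3
Step 2: Rotational DOF (linear) = 2
Step 3: Vibrational DOF = 3*9 - 5 = 22
Step 4: Total = 3 + 2 + 22 = 27

27


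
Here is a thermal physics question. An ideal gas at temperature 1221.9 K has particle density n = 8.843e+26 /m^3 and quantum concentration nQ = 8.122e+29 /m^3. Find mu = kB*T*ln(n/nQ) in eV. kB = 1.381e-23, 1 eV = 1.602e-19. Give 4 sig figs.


Step 1: n/nQ = 8.843e+26/8.122e+29 = 0.001089
Step 2: ln(n/nQ) = -6.823
Step 3: mu = kB*T*ln(n/nQ) = 1.687e-20*-6.823 = -1.151e-19 J
Step 4: Convert to eV: -1.151e-19/1.602e-19 = -0.7187 eV

-0.7187


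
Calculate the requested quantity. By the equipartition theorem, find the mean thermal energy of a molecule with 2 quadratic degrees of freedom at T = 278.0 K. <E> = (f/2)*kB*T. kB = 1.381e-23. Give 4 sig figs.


Step 1: f/2 = 2/2 = 1
Step 2: kB*T = 1.381e-23 * 278.0 = 3.839e-21
Step 3: <E> = 1 * 3.839e-21 = 3.839e-21 J

3.839e-21


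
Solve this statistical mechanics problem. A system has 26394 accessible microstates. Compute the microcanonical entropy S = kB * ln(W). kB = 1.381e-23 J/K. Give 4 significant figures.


Step 1: ln(W) = ln(26394) = 10.18
Step 2: S = kB * ln(W) = 1.381e-23 * 10.18
Step 3: S = 1.406e-22 J/K

1.406e-22


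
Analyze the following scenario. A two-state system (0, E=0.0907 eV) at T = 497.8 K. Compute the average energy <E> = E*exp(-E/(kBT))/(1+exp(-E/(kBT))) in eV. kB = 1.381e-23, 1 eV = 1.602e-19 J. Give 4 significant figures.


Step 1: beta*E = 0.0907*1.602e-19/(1.381e-23*497.8) = 2.114
Step 2: exp(-beta*E) = 0.1208
Step 3: <E> = 0.0907*0.1208/(1+0.1208) = 0.009776 eV

0.009776


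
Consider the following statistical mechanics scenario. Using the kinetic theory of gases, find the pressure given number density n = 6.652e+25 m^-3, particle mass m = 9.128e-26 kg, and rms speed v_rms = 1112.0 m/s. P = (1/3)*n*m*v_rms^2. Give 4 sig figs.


Step 1: v_rms^2 = 1112.0^2 = 1.237e+06
Step 2: n*m = 6.652e+25*9.128e-26 = 6.072
Step 3: P = (1/3)*6.072*1.237e+06 = 2.503e+06 Pa

2.503e+06


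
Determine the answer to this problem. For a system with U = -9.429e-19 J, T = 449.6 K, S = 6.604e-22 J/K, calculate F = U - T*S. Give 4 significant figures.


Step 1: T*S = 449.6 * 6.604e-22 = 2.969e-19 J
Step 2: F = U - T*S = -9.429e-19 - 2.969e-19
Step 3: F = -1.24e-18 J

-1.24e-18


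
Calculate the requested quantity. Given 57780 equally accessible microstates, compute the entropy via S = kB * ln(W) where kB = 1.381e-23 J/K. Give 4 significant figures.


Step 1: ln(W) = ln(57780) = 10.96
Step 2: S = kB * ln(W) = 1.381e-23 * 10.96
Step 3: S = 1.514e-22 J/K

1.514e-22


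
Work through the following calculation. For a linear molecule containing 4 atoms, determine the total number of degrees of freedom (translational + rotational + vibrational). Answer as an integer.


Step 1: Translational DOF = 3
Step 2: Rotational DOF (linear) = 2
Step 3: Vibrational DOF = 3*4 - 5 = 7
Step 4: Total = 3 + 2 + 7 = 12

12


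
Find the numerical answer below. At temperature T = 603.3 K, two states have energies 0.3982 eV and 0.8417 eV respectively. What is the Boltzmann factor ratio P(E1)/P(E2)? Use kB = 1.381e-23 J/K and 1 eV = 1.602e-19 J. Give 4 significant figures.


Step 1: Compute energy difference dE = E1 - E2 = 0.3982 - 0.8417 = -0.4435 eV
Step 2: Convert to Joules: dE_J = -0.4435 * 1.602e-19 = -7.105e-20 J
Step 3: Compute exponent = -dE_J / (kB * T) = -(-7.105e-20) / (1.381e-23 * 603.3) = 8.528
Step 4: P(E1)/P(E2) = exp(8.528) = 5053

5053


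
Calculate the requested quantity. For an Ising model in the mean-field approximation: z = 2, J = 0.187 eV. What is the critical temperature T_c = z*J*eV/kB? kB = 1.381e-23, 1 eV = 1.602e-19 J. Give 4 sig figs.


Step 1: z*J = 2*0.187 = 0.374 eV
Step 2: Convert to Joules: 0.374*1.602e-19 = 5.991e-20 J
Step 3: T_c = 5.991e-20 / 1.381e-23 = 4339 K

4339


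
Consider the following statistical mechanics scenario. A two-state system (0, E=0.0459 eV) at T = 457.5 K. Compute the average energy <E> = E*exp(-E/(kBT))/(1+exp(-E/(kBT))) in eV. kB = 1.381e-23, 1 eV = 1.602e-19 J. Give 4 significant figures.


Step 1: beta*E = 0.0459*1.602e-19/(1.381e-23*457.5) = 1.164
Step 2: exp(-beta*E) = 0.3123
Step 3: <E> = 0.0459*0.3123/(1+0.3123) = 0.01092 eV

0.01092


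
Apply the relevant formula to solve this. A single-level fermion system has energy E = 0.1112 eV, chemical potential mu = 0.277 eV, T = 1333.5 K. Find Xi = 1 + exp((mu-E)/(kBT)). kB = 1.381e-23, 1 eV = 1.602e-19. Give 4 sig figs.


Step 1: (mu - E) = 0.277 - 0.1112 = 0.1658 eV
Step 2: x = (mu-E)*eV/(kB*T) = 0.1658*1.602e-19/(1.381e-23*1333.5) = 1.442
Step 3: exp(x) = 4.23
Step 4: Xi = 1 + 4.23 = 5.23

5.23


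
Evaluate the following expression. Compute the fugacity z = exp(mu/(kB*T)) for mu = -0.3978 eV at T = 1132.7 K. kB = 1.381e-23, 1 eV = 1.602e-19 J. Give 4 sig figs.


Step 1: Convert mu to Joules: -0.3978*1.602e-19 = -6.373e-20 J
Step 2: kB*T = 1.381e-23*1132.7 = 1.564e-20 J
Step 3: mu/(kB*T) = -4.074
Step 4: z = exp(-4.074) = 0.01701

0.01701


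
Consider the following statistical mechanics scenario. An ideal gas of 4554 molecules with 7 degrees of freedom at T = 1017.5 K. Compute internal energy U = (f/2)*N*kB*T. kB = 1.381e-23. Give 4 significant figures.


Step 1: f/2 = 7/2 = 3.5
Step 2: N*kB*T = 4554*1.381e-23*1017.5 = 6.399e-17
Step 3: U = 3.5 * 6.399e-17 = 2.24e-16 J

2.24e-16


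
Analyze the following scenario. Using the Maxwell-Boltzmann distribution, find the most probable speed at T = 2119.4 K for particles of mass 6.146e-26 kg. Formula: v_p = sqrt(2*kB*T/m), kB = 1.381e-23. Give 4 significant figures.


Step 1: Numerator = 2*kB*T = 2*1.381e-23*2119.4 = 5.854e-20
Step 2: Ratio = 5.854e-20 / 6.146e-26 = 9.525e+05
Step 3: v_p = sqrt(9.525e+05) = 975.9 m/s

975.9


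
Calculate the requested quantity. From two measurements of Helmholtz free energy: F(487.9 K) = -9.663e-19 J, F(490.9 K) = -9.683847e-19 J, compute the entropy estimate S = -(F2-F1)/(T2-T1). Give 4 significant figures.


Step 1: dF = F2 - F1 = -9.683847e-19 - (-9.663e-19) = -2.0847e-21 J
Step 2: dT = T2 - T1 = 490.9 - 487.9 = 3 K
Step 3: S = -dF/dT = -(-2.0847e-21)/3 = 6.949e-22 J/K

6.949e-22


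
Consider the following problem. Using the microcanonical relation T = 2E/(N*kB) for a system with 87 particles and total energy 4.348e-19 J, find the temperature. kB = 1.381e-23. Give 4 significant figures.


Step 1: Numerator = 2*E = 2*4.348e-19 = 8.696e-19 J
Step 2: Denominator = N*kB = 87*1.381e-23 = 1.201e-21
Step 3: T = 8.696e-19 / 1.201e-21 = 723.8 K

723.8


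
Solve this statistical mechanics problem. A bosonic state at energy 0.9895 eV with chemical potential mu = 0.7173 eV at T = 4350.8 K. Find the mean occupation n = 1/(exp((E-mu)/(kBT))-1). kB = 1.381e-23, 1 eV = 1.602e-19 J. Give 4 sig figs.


Step 1: (E - mu) = 0.2722 eV
Step 2: x = (E-mu)*eV/(kB*T) = 0.2722*1.602e-19/(1.381e-23*4350.8) = 0.7258
Step 3: exp(x) = 2.066
Step 4: n = 1/(exp(x)-1) = 0.9378

0.9378


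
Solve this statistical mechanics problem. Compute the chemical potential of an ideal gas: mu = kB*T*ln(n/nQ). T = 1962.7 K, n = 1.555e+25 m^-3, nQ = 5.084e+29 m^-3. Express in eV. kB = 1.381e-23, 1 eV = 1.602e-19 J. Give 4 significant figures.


Step 1: n/nQ = 1.555e+25/5.084e+29 = 3.059e-05
Step 2: ln(n/nQ) = -10.39
Step 3: mu = kB*T*ln(n/nQ) = 2.71e-20*-10.39 = -2.818e-19 J
Step 4: Convert to eV: -2.818e-19/1.602e-19 = -1.759 eV

-1.759


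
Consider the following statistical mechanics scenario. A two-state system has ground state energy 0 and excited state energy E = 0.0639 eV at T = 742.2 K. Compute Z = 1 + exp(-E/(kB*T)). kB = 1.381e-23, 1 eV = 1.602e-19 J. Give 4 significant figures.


Step 1: Compute beta*E = E*eV/(kB*T) = 0.0639*1.602e-19/(1.381e-23*742.2) = 0.9987
Step 2: exp(-beta*E) = exp(-0.9987) = 0.3683
Step 3: Z = 1 + 0.3683 = 1.368

1.368


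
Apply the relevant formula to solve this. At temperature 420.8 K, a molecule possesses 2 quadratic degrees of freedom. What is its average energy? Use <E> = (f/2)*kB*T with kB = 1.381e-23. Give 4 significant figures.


Step 1: f/2 = 2/2 = 1
Step 2: kB*T = 1.381e-23 * 420.8 = 5.811e-21
Step 3: <E> = 1 * 5.811e-21 = 5.811e-21 J

5.811e-21


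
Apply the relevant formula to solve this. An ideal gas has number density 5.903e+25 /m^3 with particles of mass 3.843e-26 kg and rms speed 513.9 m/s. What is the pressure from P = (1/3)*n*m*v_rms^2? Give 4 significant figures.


Step 1: v_rms^2 = 513.9^2 = 2.641e+05
Step 2: n*m = 5.903e+25*3.843e-26 = 2.269
Step 3: P = (1/3)*2.269*2.641e+05 = 1.997e+05 Pa

1.997e+05


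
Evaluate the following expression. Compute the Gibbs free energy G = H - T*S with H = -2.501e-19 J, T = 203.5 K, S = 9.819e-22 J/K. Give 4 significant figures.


Step 1: T*S = 203.5 * 9.819e-22 = 1.998e-19 J
Step 2: G = H - T*S = -2.501e-19 - 1.998e-19
Step 3: G = -4.499e-19 J

-4.499e-19


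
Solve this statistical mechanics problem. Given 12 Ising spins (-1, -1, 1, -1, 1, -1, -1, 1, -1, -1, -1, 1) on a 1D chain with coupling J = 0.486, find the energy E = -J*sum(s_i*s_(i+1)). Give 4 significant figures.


Step 1: Nearest-neighbor products: 1, -1, -1, -1, -1, 1, -1, -1, 1, 1, -1
Step 2: Sum of products = -3
Step 3: E = -0.486 * -3 = 1.458

1.458


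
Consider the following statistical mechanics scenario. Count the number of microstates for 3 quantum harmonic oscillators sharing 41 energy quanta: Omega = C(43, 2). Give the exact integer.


Step 1: Use binomial coefficient C(43, 2)
Step 2: Numerator = 43! / 41!
Step 3: Denominator = 2!
Step 4: Omega = 903

903


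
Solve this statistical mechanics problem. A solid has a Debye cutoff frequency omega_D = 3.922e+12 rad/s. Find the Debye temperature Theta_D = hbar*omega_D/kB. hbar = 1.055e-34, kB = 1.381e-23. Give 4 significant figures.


Step 1: hbar*omega_D = 1.055e-34 * 3.922e+12 = 4.138e-22 J
Step 2: Theta_D = 4.138e-22 / 1.381e-23
Step 3: Theta_D = 29.96 K

29.96


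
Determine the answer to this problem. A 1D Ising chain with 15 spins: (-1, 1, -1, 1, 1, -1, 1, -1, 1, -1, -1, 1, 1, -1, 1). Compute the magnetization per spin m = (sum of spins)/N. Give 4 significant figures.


Step 1: Count up spins (+1): 8, down spins (-1): 7
Step 2: Total magnetization M = 8 - 7 = 1
Step 3: m = M/N = 1/15 = 0.06667

0.06667


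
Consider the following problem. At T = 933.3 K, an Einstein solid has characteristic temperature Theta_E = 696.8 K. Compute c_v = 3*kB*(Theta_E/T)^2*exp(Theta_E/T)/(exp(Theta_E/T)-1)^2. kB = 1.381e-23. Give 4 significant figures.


Step 1: x = Theta_E/T = 696.8/933.3 = 0.7466
Step 2: x^2 = 0.5574
Step 3: exp(x) = 2.11
Step 4: c_v = 3*1.381e-23*0.5574*2.11/(2.11-1)^2 = 3.956e-23

3.956e-23


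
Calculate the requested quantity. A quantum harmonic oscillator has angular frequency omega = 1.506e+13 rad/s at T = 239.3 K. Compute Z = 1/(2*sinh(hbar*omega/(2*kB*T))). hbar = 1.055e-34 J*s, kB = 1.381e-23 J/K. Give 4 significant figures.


Step 1: Compute x = hbar*omega/(kB*T) = 1.055e-34*1.506e+13/(1.381e-23*239.3) = 0.4808
Step 2: x/2 = 0.2404
Step 3: sinh(x/2) = 0.2427
Step 4: Z = 1/(2*0.2427) = 2.06

2.06


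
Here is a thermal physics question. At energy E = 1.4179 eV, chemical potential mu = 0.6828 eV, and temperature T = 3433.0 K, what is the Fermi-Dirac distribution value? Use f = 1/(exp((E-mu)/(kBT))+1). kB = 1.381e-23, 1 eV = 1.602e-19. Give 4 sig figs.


Step 1: (E - mu) = 1.4179 - 0.6828 = 0.7351 eV
Step 2: Convert: (E-mu)*eV = 1.178e-19 J
Step 3: x = (E-mu)*eV/(kB*T) = 2.484
Step 4: f = 1/(exp(2.484)+1) = 0.07699

0.07699


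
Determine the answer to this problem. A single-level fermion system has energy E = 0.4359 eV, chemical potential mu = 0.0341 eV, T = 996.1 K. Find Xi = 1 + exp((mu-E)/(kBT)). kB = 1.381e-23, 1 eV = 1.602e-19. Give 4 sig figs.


Step 1: (mu - E) = 0.0341 - 0.4359 = -0.4018 eV
Step 2: x = (mu-E)*eV/(kB*T) = -0.4018*1.602e-19/(1.381e-23*996.1) = -4.679
Step 3: exp(x) = 0.009286
Step 4: Xi = 1 + 0.009286 = 1.009

1.009


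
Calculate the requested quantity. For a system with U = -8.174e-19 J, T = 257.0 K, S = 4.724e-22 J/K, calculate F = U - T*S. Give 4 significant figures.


Step 1: T*S = 257.0 * 4.724e-22 = 1.214e-19 J
Step 2: F = U - T*S = -8.174e-19 - 1.214e-19
Step 3: F = -9.388e-19 J

-9.388e-19


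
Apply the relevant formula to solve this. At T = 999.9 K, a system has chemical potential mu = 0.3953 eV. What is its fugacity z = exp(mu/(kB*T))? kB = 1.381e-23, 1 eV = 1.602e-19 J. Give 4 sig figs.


Step 1: Convert mu to Joules: 0.3953*1.602e-19 = 6.333e-20 J
Step 2: kB*T = 1.381e-23*999.9 = 1.381e-20 J
Step 3: mu/(kB*T) = 4.586
Step 4: z = exp(4.586) = 98.11

98.11


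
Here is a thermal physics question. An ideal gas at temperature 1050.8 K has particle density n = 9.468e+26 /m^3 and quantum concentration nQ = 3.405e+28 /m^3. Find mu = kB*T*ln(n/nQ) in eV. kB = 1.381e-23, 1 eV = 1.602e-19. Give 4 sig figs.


Step 1: n/nQ = 9.468e+26/3.405e+28 = 0.02781
Step 2: ln(n/nQ) = -3.582
Step 3: mu = kB*T*ln(n/nQ) = 1.451e-20*-3.582 = -5.199e-20 J
Step 4: Convert to eV: -5.199e-20/1.602e-19 = -0.3245 eV

-0.3245


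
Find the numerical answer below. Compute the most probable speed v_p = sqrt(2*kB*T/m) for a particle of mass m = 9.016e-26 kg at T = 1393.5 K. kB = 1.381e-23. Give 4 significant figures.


Step 1: Numerator = 2*kB*T = 2*1.381e-23*1393.5 = 3.849e-20
Step 2: Ratio = 3.849e-20 / 9.016e-26 = 4.269e+05
Step 3: v_p = sqrt(4.269e+05) = 653.4 m/s

653.4


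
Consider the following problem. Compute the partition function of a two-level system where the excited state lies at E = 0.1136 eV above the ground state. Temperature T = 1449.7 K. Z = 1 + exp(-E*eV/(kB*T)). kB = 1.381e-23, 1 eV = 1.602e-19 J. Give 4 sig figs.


Step 1: Compute beta*E = E*eV/(kB*T) = 0.1136*1.602e-19/(1.381e-23*1449.7) = 0.909
Step 2: exp(-beta*E) = exp(-0.909) = 0.4029
Step 3: Z = 1 + 0.4029 = 1.403

1.403


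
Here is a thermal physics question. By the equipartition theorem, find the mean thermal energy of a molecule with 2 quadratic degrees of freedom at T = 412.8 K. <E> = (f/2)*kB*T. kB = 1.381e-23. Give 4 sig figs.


Step 1: f/2 = 2/2 = 1
Step 2: kB*T = 1.381e-23 * 412.8 = 5.701e-21
Step 3: <E> = 1 * 5.701e-21 = 5.701e-21 J

5.701e-21
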